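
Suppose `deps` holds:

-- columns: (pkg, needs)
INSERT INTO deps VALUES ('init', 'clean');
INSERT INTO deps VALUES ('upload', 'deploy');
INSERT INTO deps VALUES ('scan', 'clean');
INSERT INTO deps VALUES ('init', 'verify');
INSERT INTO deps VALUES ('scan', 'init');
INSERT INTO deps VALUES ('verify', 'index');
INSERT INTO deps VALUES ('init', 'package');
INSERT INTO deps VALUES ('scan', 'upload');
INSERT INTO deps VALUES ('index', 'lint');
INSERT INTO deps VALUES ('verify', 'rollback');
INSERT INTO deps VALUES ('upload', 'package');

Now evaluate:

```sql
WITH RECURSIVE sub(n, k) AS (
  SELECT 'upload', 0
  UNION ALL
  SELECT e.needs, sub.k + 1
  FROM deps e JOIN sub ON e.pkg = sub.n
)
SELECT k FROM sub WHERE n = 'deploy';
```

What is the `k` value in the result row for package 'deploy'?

Base: (upload, k=0).
Iteration 1: edges from {upload} -> (deploy, k=1), (package, k=1).
Iteration 2: no outgoing edges from {deploy,package}; recursion stops.

1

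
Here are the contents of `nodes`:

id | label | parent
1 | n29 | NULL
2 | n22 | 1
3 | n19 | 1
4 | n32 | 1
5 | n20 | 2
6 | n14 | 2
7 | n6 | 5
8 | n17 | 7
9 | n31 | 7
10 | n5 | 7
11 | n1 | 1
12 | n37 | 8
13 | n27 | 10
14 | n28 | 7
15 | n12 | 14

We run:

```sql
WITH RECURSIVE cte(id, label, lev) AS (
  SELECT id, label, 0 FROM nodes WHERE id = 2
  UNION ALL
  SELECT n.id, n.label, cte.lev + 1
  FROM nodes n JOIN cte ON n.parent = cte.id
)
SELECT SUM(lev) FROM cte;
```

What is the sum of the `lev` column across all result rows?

Base: id=2 (n22) at lev 0.
Iteration 1: rows with parent in {2} -> n20 (id 5, lev 1), n14 (id 6, lev 1).
Iteration 2: rows with parent in {5,6} -> n6 (id 7, lev 2).
Iteration 3: rows with parent in {7} -> n17 (id 8, lev 3), n31 (id 9, lev 3), n5 (id 10, lev 3), n28 (id 14, lev 3).
Iteration 4: rows with parent in {8,9,10,14} -> n37 (id 12, lev 4), n27 (id 13, lev 4), n12 (id 15, lev 4).
Iteration 5: no rows with parent in {12,13,15}; recursion stops.
SUM(lev) = 0 + 1 + 1 + 2 + 3 + 3 + 3 + 3 + 4 + 4 + 4 = 28.

28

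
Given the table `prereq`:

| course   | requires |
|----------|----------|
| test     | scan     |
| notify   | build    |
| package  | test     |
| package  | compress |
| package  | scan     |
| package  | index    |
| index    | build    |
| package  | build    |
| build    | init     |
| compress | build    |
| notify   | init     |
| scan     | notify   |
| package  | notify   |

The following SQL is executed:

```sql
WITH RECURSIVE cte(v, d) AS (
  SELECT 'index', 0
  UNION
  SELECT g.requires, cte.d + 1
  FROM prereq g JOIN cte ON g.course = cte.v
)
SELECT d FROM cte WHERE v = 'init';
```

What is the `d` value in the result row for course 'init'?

Base: (index, d=0).
Iteration 1: edges from {index} -> (build, d=1).
Iteration 2: edges from {build} -> (init, d=2).
Iteration 3: no outgoing edges from {init}; recursion stops.

2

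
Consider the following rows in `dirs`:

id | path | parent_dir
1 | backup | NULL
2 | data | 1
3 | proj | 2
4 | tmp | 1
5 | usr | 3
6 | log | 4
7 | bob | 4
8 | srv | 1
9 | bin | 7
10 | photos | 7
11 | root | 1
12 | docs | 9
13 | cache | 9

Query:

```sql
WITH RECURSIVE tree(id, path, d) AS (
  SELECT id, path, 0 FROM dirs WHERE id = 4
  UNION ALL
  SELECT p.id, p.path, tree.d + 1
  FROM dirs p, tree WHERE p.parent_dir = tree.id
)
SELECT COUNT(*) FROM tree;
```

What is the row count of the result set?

Base: id=4 (tmp) at d 0.
Iteration 1: rows with parent_dir in {4} -> log (id 6, d 1), bob (id 7, d 1).
Iteration 2: rows with parent_dir in {6,7} -> bin (id 9, d 2), photos (id 10, d 2).
Iteration 3: rows with parent_dir in {9,10} -> docs (id 12, d 3), cache (id 13, d 3).
Iteration 4: no rows with parent_dir in {12,13}; recursion stops.
Total rows emitted: 7.

7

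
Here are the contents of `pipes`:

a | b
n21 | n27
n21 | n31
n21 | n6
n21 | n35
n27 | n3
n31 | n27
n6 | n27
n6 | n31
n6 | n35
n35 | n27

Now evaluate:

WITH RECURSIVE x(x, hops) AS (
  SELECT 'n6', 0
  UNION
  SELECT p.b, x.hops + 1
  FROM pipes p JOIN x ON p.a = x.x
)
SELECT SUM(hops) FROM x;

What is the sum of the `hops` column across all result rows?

Base: (n6, hops=0).
Iteration 1: edges from {n6} -> (n27, hops=1), (n31, hops=1), (n35, hops=1).
Iteration 2: edges from {n27,n31,n35} -> (n27, hops=2), (n3, hops=2). [UNION drops 1 duplicate row(s)]
Iteration 3: edges from {n27,n3} -> (n3, hops=3).
Iteration 4: no outgoing edges from {n3}; recursion stops.
SUM(hops) = 0 + 1 + 1 + 1 + 2 + 2 + 3 = 10.

10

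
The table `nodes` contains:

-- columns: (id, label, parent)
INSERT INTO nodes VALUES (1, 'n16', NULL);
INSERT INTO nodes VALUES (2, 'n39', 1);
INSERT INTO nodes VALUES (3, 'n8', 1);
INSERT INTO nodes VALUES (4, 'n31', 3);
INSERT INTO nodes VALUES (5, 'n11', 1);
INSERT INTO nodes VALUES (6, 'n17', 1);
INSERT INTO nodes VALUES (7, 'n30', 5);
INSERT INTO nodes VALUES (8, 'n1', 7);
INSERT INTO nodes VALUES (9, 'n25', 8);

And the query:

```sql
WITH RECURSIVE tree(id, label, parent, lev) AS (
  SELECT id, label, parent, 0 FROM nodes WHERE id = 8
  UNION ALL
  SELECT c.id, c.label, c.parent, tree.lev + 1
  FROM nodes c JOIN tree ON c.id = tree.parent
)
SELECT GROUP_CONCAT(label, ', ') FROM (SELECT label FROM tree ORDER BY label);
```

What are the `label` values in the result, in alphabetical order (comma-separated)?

Base: id=8 (n1), parent=7, lev 0.
Iteration 1: join on id=7 -> n30 (id 7, parent=5, lev 1).
Iteration 2: join on id=5 -> n11 (id 5, parent=1, lev 2).
Iteration 3: join on id=1 -> n16 (id 1, parent=NULL, lev 3).
Iteration 4: parent is NULL; no match; recursion stops.

n1, n11, n16, n30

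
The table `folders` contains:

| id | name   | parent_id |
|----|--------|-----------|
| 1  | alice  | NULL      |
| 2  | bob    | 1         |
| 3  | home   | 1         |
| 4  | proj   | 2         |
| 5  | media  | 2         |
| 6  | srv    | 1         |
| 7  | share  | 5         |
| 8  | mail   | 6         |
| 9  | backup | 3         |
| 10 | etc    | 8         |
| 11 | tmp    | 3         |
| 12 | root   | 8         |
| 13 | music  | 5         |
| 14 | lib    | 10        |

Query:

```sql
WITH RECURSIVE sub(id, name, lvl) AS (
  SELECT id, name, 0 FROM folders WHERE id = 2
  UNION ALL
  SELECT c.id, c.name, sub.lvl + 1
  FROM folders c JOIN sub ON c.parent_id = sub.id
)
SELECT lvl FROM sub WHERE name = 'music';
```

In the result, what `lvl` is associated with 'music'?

Base: id=2 (bob) at lvl 0.
Iteration 1: rows with parent_id in {2} -> proj (id 4, lvl 1), media (id 5, lvl 1).
Iteration 2: rows with parent_id in {4,5} -> share (id 7, lvl 2), music (id 13, lvl 2).
Iteration 3: no rows with parent_id in {7,13}; recursion stops.

2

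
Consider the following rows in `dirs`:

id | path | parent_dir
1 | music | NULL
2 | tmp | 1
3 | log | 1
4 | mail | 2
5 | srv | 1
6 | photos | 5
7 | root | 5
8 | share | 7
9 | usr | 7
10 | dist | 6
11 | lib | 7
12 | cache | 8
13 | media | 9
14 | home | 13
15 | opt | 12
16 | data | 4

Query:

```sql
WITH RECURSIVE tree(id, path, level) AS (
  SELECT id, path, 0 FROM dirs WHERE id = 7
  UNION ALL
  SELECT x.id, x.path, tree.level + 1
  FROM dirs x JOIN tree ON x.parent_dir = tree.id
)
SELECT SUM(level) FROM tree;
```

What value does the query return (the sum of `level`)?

13

Base: id=7 (root) at level 0.
Iteration 1: rows with parent_dir in {7} -> share (id 8, level 1), usr (id 9, level 1), lib (id 11, level 1).
Iteration 2: rows with parent_dir in {8,9,11} -> cache (id 12, level 2), media (id 13, level 2).
Iteration 3: rows with parent_dir in {12,13} -> home (id 14, level 3), opt (id 15, level 3).
Iteration 4: no rows with parent_dir in {14,15}; recursion stops.
SUM(level) = 0 + 1 + 1 + 1 + 2 + 2 + 3 + 3 = 13.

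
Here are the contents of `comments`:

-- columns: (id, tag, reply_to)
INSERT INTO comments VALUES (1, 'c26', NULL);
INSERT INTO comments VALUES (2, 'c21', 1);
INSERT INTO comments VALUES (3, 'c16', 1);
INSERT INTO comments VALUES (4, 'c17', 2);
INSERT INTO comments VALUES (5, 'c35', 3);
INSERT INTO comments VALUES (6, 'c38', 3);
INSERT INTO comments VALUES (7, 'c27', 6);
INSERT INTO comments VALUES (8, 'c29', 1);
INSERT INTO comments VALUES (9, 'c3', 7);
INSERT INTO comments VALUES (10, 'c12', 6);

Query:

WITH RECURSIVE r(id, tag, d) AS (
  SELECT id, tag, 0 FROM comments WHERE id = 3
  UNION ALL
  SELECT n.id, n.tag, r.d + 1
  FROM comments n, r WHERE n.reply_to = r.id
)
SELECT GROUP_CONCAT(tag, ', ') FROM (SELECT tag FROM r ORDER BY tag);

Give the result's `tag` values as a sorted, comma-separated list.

Base: id=3 (c16) at d 0.
Iteration 1: rows with reply_to in {3} -> c35 (id 5, d 1), c38 (id 6, d 1).
Iteration 2: rows with reply_to in {5,6} -> c27 (id 7, d 2), c12 (id 10, d 2).
Iteration 3: rows with reply_to in {7,10} -> c3 (id 9, d 3).
Iteration 4: no rows with reply_to in {9}; recursion stops.

c12, c16, c27, c3, c35, c38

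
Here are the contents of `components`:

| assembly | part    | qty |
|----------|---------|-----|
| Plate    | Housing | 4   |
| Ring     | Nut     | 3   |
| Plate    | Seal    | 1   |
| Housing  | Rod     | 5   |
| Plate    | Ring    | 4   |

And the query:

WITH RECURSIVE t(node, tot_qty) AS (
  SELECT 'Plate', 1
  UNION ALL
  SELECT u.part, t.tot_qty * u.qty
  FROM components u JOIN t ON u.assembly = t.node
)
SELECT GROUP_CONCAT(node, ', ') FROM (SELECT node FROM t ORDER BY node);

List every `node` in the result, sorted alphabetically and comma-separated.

Housing, Nut, Plate, Ring, Rod, Seal

Base: (Plate, tot_qty=1).
Iteration 1: components of {Plate} -> Housing = 1*4 = 4, Ring = 1*4 = 4, Seal = 1*1 = 1.
Iteration 2: components of {Housing,Ring,Seal} -> Nut = 4*3 = 12, Rod = 4*5 = 20.
Iteration 3: no further components; recursion stops.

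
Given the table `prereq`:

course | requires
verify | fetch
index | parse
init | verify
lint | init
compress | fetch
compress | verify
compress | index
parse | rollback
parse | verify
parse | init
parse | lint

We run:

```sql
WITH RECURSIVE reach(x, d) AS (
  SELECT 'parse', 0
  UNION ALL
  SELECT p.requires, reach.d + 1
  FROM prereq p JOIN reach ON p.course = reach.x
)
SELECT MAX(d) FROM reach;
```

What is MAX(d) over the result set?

Base: (parse, d=0).
Iteration 1: edges from {parse} -> (init, d=1), (lint, d=1), (rollback, d=1), (verify, d=1).
Iteration 2: edges from {init,lint,rollback,verify} -> (fetch, d=2), (init, d=2), (verify, d=2).
Iteration 3: edges from {fetch,init,verify} -> (fetch, d=3), (verify, d=3).
Iteration 4: edges from {fetch,verify} -> (fetch, d=4).
Iteration 5: no outgoing edges from {fetch}; recursion stops.
d values: 0, 1, 1, 1, 1, 2, 2, 2, 3, 3, 4; the maximum is 4.

4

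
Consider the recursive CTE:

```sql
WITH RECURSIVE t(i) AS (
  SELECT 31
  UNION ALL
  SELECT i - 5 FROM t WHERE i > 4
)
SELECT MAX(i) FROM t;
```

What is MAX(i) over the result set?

Base: i=31.
Iteration 1: 31 > 4 holds -> i = 31 - 5 = 26.
Iteration 2: 26 > 4 holds -> i = 26 - 5 = 21.
Iteration 3: 21 > 4 holds -> i = 21 - 5 = 16.
Iteration 4: 16 > 4 holds -> i = 16 - 5 = 11.
Iteration 5: 11 > 4 holds -> i = 11 - 5 = 6.
Iteration 6: 6 > 4 holds -> i = 6 - 5 = 1.
Iteration 7: 1 > 4 fails; recursion stops.
i values: 31, 26, 21, 16, 11, 6, 1; the maximum is 31.

31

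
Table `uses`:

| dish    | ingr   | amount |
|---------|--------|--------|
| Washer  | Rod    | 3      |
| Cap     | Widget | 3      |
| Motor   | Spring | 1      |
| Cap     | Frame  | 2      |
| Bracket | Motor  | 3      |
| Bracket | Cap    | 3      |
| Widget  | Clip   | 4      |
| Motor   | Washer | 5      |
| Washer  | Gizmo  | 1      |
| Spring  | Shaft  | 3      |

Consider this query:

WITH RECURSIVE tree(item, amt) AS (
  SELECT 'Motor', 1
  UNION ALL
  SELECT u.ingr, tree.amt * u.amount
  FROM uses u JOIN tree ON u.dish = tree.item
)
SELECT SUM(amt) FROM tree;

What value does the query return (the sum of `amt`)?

Base: (Motor, amt=1).
Iteration 1: components of {Motor} -> Spring = 1*1 = 1, Washer = 1*5 = 5.
Iteration 2: components of {Spring,Washer} -> Gizmo = 5*1 = 5, Rod = 5*3 = 15, Shaft = 1*3 = 3.
Iteration 3: no further components; recursion stops.
SUM(amt) = 1 + 5 + 1 + 5 + 15 + 3 = 30.

30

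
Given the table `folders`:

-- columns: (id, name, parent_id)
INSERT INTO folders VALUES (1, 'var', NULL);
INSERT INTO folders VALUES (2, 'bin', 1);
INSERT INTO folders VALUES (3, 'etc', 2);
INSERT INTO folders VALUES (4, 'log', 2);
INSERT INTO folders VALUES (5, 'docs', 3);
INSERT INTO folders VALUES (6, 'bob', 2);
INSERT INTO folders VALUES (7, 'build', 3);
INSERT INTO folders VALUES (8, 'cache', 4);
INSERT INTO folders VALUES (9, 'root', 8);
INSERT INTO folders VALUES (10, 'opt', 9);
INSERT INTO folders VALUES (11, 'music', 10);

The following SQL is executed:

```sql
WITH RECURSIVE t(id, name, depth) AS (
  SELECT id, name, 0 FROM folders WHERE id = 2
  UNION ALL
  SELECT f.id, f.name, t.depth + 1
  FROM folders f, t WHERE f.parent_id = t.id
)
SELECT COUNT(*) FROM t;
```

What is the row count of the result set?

Base: id=2 (bin) at depth 0.
Iteration 1: rows with parent_id in {2} -> etc (id 3, depth 1), log (id 4, depth 1), bob (id 6, depth 1).
Iteration 2: rows with parent_id in {3,4,6} -> docs (id 5, depth 2), build (id 7, depth 2), cache (id 8, depth 2).
Iteration 3: rows with parent_id in {5,7,8} -> root (id 9, depth 3).
Iteration 4: rows with parent_id in {9} -> opt (id 10, depth 4).
Iteration 5: rows with parent_id in {10} -> music (id 11, depth 5).
Iteration 6: no rows with parent_id in {11}; recursion stops.
Total rows emitted: 10.

10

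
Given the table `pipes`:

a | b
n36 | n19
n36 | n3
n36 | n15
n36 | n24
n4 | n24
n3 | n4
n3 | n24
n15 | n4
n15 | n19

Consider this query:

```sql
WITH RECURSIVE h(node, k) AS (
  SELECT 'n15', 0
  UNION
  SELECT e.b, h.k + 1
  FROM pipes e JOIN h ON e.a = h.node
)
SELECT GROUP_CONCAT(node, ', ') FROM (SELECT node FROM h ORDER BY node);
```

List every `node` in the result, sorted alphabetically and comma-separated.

n15, n19, n24, n4

Base: (n15, k=0).
Iteration 1: edges from {n15} -> (n19, k=1), (n4, k=1).
Iteration 2: edges from {n19,n4} -> (n24, k=2).
Iteration 3: no outgoing edges from {n24}; recursion stops.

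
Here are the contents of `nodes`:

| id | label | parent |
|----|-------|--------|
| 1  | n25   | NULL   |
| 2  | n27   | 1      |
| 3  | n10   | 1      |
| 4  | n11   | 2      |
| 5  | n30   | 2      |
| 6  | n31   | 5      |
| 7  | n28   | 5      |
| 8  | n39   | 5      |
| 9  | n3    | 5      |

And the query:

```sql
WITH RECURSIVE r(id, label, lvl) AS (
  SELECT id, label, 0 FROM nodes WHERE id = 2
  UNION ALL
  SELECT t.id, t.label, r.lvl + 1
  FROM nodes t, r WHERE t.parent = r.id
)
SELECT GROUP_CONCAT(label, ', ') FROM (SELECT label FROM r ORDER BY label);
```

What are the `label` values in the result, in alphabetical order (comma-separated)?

Base: id=2 (n27) at lvl 0.
Iteration 1: rows with parent in {2} -> n11 (id 4, lvl 1), n30 (id 5, lvl 1).
Iteration 2: rows with parent in {4,5} -> n31 (id 6, lvl 2), n28 (id 7, lvl 2), n39 (id 8, lvl 2), n3 (id 9, lvl 2).
Iteration 3: no rows with parent in {6,7,8,9}; recursion stops.

n11, n27, n28, n3, n30, n31, n39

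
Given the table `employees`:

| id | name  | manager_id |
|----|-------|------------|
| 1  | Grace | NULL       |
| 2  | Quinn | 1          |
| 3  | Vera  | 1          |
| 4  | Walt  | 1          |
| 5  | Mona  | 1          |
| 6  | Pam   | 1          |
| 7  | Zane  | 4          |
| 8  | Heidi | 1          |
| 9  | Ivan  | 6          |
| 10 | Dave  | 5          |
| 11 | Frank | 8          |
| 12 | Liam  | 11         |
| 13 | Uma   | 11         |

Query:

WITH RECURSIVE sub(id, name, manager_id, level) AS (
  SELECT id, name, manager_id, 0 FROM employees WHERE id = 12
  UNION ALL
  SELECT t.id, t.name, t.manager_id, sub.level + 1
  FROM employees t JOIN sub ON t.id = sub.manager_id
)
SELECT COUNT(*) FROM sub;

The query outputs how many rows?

Base: id=12 (Liam), manager_id=11, level 0.
Iteration 1: join on id=11 -> Frank (id 11, manager_id=8, level 1).
Iteration 2: join on id=8 -> Heidi (id 8, manager_id=1, level 2).
Iteration 3: join on id=1 -> Grace (id 1, manager_id=NULL, level 3).
Iteration 4: manager_id is NULL; no match; recursion stops.
Total rows emitted: 4.

4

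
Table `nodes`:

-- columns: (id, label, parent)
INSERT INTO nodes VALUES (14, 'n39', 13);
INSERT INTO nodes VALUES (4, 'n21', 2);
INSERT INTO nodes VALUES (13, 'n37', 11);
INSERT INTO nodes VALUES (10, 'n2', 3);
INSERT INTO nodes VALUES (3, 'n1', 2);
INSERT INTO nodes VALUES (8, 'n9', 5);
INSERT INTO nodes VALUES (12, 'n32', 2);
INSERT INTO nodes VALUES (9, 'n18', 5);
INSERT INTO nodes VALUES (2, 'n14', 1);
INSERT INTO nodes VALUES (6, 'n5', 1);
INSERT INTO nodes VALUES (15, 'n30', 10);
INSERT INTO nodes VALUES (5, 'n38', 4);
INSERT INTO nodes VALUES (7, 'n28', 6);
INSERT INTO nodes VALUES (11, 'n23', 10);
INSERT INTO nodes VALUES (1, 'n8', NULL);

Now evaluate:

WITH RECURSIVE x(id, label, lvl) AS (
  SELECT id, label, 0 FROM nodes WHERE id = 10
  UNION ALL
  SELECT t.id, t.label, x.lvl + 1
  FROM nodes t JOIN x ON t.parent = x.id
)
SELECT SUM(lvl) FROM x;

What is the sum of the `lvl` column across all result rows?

Base: id=10 (n2) at lvl 0.
Iteration 1: rows with parent in {10} -> n23 (id 11, lvl 1), n30 (id 15, lvl 1).
Iteration 2: rows with parent in {11,15} -> n37 (id 13, lvl 2).
Iteration 3: rows with parent in {13} -> n39 (id 14, lvl 3).
Iteration 4: no rows with parent in {14}; recursion stops.
SUM(lvl) = 0 + 1 + 1 + 2 + 3 = 7.

7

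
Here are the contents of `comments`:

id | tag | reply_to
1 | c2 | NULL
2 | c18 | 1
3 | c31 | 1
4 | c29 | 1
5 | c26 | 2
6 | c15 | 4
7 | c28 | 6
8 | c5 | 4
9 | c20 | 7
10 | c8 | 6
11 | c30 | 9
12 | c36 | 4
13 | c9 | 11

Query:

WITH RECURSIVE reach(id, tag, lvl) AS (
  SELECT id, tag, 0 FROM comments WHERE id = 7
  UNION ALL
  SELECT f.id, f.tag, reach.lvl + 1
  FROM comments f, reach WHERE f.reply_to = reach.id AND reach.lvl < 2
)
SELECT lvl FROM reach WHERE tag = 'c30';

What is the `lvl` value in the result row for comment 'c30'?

2

Base: id=7 (c28) at lvl 0.
Iteration 1: rows with reply_to in {7} -> c20 (id 9, lvl 1).
Iteration 2: rows with reply_to in {9} -> c30 (id 11, lvl 2).
Iteration 3: lvl < 2 fails for all current rows; recursion stops.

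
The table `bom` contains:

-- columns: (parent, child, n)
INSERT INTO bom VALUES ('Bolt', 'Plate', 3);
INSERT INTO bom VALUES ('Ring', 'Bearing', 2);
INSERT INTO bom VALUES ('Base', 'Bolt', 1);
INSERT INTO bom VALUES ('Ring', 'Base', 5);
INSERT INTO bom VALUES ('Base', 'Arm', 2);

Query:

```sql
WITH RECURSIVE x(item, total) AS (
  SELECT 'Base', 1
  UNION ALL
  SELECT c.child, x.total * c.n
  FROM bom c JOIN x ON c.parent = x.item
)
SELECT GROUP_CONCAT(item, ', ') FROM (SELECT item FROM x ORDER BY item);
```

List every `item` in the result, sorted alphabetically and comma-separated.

Arm, Base, Bolt, Plate

Base: (Base, total=1).
Iteration 1: components of {Base} -> Arm = 1*2 = 2, Bolt = 1*1 = 1.
Iteration 2: components of {Arm,Bolt} -> Plate = 1*3 = 3.
Iteration 3: no further components; recursion stops.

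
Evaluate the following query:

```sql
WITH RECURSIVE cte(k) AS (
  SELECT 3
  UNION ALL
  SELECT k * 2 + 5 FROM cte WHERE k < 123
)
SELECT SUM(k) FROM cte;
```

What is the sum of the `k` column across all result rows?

Base: k=3.
Iteration 1: 3 < 123 holds -> k = 3 * 2 + 5 = 11.
Iteration 2: 11 < 123 holds -> k = 11 * 2 + 5 = 27.
Iteration 3: 27 < 123 holds -> k = 27 * 2 + 5 = 59.
Iteration 4: 59 < 123 holds -> k = 59 * 2 + 5 = 123.
Iteration 5: 123 < 123 fails; recursion stops.
SUM(k) = 3 + 11 + 27 + 59 + 123 = 223.

223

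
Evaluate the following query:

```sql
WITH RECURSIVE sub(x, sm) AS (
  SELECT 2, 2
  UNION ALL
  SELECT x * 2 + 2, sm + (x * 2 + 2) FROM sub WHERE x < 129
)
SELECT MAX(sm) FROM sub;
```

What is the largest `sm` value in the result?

Base: x=2, sm=2.
Iteration 1: 2 < 129 holds -> x = 2 * 2 + 2 = 6, sm = 2 + 6 = 8.
Iteration 2: 6 < 129 holds -> x = 6 * 2 + 2 = 14, sm = 8 + 14 = 22.
Iteration 3: 14 < 129 holds -> x = 14 * 2 + 2 = 30, sm = 22 + 30 = 52.
Iteration 4: 30 < 129 holds -> x = 30 * 2 + 2 = 62, sm = 52 + 62 = 114.
Iteration 5: 62 < 129 holds -> x = 62 * 2 + 2 = 126, sm = 114 + 126 = 240.
Iteration 6: 126 < 129 holds -> x = 126 * 2 + 2 = 254, sm = 240 + 254 = 494.
Iteration 7: 254 < 129 fails; recursion stops.
sm values: 2, 8, 22, 52, 114, 240, 494; the maximum is 494.

494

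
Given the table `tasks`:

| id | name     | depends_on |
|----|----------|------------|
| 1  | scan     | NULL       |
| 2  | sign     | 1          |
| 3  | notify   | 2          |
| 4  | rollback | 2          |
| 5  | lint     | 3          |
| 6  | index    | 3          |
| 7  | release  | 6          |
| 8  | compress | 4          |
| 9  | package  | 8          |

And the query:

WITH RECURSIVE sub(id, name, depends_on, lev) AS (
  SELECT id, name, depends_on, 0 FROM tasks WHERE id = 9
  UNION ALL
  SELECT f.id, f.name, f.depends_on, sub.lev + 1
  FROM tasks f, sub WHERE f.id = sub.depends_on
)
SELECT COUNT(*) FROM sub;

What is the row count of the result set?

5

Base: id=9 (package), depends_on=8, lev 0.
Iteration 1: join on id=8 -> compress (id 8, depends_on=4, lev 1).
Iteration 2: join on id=4 -> rollback (id 4, depends_on=2, lev 2).
Iteration 3: join on id=2 -> sign (id 2, depends_on=1, lev 3).
Iteration 4: join on id=1 -> scan (id 1, depends_on=NULL, lev 4).
Iteration 5: depends_on is NULL; no match; recursion stops.
Total rows emitted: 5.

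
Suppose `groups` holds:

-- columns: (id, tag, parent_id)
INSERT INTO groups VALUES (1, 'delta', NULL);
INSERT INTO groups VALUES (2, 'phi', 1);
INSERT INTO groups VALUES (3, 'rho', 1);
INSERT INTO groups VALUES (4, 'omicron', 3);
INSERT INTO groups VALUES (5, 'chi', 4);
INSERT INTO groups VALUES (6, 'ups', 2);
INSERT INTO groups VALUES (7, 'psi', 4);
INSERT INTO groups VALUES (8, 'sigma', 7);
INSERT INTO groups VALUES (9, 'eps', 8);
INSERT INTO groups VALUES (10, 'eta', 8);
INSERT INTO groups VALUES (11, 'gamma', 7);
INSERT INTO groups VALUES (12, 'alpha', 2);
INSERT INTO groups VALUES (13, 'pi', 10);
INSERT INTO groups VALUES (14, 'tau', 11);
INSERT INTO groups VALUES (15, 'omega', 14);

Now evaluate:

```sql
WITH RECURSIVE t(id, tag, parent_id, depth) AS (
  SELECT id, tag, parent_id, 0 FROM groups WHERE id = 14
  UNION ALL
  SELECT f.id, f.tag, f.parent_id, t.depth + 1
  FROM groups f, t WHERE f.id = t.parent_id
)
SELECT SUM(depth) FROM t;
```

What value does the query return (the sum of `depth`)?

15

Base: id=14 (tau), parent_id=11, depth 0.
Iteration 1: join on id=11 -> gamma (id 11, parent_id=7, depth 1).
Iteration 2: join on id=7 -> psi (id 7, parent_id=4, depth 2).
Iteration 3: join on id=4 -> omicron (id 4, parent_id=3, depth 3).
Iteration 4: join on id=3 -> rho (id 3, parent_id=1, depth 4).
Iteration 5: join on id=1 -> delta (id 1, parent_id=NULL, depth 5).
Iteration 6: parent_id is NULL; no match; recursion stops.
SUM(depth) = 0 + 1 + 2 + 3 + 4 + 5 = 15.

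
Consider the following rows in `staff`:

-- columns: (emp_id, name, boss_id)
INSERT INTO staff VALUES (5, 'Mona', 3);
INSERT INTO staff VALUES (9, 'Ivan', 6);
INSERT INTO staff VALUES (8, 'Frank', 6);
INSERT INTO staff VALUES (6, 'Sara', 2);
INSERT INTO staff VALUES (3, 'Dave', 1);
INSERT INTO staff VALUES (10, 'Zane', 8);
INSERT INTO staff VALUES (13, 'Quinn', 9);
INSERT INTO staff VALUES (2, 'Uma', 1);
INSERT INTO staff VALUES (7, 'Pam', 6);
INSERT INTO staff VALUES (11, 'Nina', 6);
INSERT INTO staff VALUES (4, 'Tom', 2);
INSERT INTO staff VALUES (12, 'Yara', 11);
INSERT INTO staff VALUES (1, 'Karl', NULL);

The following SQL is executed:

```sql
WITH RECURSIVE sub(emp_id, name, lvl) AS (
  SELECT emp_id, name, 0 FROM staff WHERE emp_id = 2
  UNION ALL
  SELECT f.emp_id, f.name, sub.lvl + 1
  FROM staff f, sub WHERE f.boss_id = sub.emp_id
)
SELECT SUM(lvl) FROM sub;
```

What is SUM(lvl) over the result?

19

Base: emp_id=2 (Uma) at lvl 0.
Iteration 1: rows with boss_id in {2} -> Tom (id 4, lvl 1), Sara (id 6, lvl 1).
Iteration 2: rows with boss_id in {4,6} -> Pam (id 7, lvl 2), Frank (id 8, lvl 2), Ivan (id 9, lvl 2), Nina (id 11, lvl 2).
Iteration 3: rows with boss_id in {7,8,9,11} -> Zane (id 10, lvl 3), Yara (id 12, lvl 3), Quinn (id 13, lvl 3).
Iteration 4: no rows with boss_id in {10,12,13}; recursion stops.
SUM(lvl) = 0 + 1 + 1 + 2 + 2 + 2 + 2 + 3 + 3 + 3 = 19.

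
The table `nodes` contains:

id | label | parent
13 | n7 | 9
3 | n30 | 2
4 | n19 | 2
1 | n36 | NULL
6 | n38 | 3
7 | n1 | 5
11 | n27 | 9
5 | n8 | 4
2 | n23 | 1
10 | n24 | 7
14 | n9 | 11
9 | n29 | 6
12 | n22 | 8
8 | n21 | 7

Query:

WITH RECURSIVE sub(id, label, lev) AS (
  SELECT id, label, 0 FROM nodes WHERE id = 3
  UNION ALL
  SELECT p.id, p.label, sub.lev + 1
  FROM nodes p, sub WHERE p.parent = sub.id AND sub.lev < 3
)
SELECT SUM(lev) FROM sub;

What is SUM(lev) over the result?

9

Base: id=3 (n30) at lev 0.
Iteration 1: rows with parent in {3} -> n38 (id 6, lev 1).
Iteration 2: rows with parent in {6} -> n29 (id 9, lev 2).
Iteration 3: rows with parent in {9} -> n27 (id 11, lev 3), n7 (id 13, lev 3).
Iteration 4: lev < 3 fails for all current rows; recursion stops.
SUM(lev) = 0 + 1 + 2 + 3 + 3 = 9.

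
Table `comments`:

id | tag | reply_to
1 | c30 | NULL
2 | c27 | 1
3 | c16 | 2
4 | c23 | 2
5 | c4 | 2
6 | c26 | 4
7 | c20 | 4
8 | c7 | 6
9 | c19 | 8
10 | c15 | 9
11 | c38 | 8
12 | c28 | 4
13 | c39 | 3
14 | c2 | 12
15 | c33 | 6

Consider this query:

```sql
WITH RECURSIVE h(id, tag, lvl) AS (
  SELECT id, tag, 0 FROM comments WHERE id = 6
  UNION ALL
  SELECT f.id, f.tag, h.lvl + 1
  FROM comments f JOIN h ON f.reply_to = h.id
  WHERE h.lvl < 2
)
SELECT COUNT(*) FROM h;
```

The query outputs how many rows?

Base: id=6 (c26) at lvl 0.
Iteration 1: rows with reply_to in {6} -> c7 (id 8, lvl 1), c33 (id 15, lvl 1).
Iteration 2: rows with reply_to in {8,15} -> c19 (id 9, lvl 2), c38 (id 11, lvl 2).
Iteration 3: lvl < 2 fails for all current rows; recursion stops.
Total rows emitted: 5.

5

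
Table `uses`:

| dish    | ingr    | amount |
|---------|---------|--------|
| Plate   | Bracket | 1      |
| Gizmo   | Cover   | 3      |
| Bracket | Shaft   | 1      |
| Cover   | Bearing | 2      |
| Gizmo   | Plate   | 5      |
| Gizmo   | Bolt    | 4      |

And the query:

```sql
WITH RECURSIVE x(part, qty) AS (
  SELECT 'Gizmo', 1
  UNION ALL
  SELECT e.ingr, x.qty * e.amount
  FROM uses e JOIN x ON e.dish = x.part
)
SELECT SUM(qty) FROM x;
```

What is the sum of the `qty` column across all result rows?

Base: (Gizmo, qty=1).
Iteration 1: components of {Gizmo} -> Bolt = 1*4 = 4, Cover = 1*3 = 3, Plate = 1*5 = 5.
Iteration 2: components of {Bolt,Cover,Plate} -> Bearing = 3*2 = 6, Bracket = 5*1 = 5.
Iteration 3: components of {Bearing,Bracket} -> Shaft = 5*1 = 5.
Iteration 4: no further components; recursion stops.
SUM(qty) = 1 + 5 + 3 + 4 + 5 + 6 + 5 = 29.

29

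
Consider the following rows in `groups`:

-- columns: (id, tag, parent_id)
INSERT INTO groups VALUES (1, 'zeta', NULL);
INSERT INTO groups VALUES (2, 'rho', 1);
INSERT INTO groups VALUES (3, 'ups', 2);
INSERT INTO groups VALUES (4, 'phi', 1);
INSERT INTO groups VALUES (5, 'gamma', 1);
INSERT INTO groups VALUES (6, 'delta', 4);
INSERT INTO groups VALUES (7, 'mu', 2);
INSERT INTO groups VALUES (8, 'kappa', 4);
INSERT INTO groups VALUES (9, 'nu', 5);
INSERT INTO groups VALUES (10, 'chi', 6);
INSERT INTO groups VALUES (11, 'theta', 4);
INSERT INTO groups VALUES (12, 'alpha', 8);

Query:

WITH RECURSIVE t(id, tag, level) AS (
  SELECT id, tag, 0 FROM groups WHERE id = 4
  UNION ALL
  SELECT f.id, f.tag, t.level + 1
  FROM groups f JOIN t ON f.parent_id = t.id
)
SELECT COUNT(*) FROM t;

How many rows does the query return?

6

Base: id=4 (phi) at level 0.
Iteration 1: rows with parent_id in {4} -> delta (id 6, level 1), kappa (id 8, level 1), theta (id 11, level 1).
Iteration 2: rows with parent_id in {6,8,11} -> chi (id 10, level 2), alpha (id 12, level 2).
Iteration 3: no rows with parent_id in {10,12}; recursion stops.
Total rows emitted: 6.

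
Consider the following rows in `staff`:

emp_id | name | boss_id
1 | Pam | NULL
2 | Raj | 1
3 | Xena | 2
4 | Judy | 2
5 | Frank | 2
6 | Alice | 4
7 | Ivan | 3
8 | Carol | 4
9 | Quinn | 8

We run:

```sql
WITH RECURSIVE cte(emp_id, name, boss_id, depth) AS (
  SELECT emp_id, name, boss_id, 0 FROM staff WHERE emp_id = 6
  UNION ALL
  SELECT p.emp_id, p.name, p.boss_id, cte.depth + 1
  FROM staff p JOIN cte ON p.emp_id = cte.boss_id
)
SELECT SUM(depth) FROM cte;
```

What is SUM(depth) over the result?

6

Base: emp_id=6 (Alice), boss_id=4, depth 0.
Iteration 1: join on emp_id=4 -> Judy (id 4, boss_id=2, depth 1).
Iteration 2: join on emp_id=2 -> Raj (id 2, boss_id=1, depth 2).
Iteration 3: join on emp_id=1 -> Pam (id 1, boss_id=NULL, depth 3).
Iteration 4: boss_id is NULL; no match; recursion stops.
SUM(depth) = 0 + 1 + 2 + 3 = 6.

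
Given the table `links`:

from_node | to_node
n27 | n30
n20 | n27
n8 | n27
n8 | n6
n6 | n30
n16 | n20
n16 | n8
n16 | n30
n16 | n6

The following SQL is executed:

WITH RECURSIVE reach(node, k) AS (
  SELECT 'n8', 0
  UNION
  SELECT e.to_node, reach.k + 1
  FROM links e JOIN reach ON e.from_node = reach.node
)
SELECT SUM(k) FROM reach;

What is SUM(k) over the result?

Base: (n8, k=0).
Iteration 1: edges from {n8} -> (n27, k=1), (n6, k=1).
Iteration 2: edges from {n27,n6} -> (n30, k=2). [UNION drops 1 duplicate row(s)]
Iteration 3: no outgoing edges from {n30}; recursion stops.
SUM(k) = 0 + 1 + 1 + 2 = 4.

4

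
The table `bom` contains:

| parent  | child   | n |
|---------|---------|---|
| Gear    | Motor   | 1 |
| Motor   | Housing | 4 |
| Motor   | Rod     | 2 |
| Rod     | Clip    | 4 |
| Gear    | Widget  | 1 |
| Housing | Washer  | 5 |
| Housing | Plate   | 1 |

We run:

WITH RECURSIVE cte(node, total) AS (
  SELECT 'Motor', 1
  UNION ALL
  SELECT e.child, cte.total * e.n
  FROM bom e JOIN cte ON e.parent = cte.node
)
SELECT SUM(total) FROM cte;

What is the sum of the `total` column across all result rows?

Base: (Motor, total=1).
Iteration 1: components of {Motor} -> Housing = 1*4 = 4, Rod = 1*2 = 2.
Iteration 2: components of {Housing,Rod} -> Clip = 2*4 = 8, Plate = 4*1 = 4, Washer = 4*5 = 20.
Iteration 3: no further components; recursion stops.
SUM(total) = 1 + 4 + 2 + 20 + 4 + 8 = 39.

39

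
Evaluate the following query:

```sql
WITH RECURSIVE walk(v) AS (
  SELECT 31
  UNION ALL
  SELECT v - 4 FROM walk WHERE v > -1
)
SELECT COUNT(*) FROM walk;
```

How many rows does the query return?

Base: v=31.
Iteration 1: 31 > -1 holds -> v = 31 - 4 = 27.
Iteration 2: 27 > -1 holds -> v = 27 - 4 = 23.
Iteration 3: 23 > -1 holds -> v = 23 - 4 = 19.
Iteration 4: 19 > -1 holds -> v = 19 - 4 = 15.
Iteration 5: 15 > -1 holds -> v = 15 - 4 = 11.
Iteration 6: 11 > -1 holds -> v = 11 - 4 = 7.
Iteration 7: 7 > -1 holds -> v = 7 - 4 = 3.
Iteration 8: 3 > -1 holds -> v = 3 - 4 = -1.
Iteration 9: -1 > -1 fails; recursion stops.
Total rows emitted: 9.

9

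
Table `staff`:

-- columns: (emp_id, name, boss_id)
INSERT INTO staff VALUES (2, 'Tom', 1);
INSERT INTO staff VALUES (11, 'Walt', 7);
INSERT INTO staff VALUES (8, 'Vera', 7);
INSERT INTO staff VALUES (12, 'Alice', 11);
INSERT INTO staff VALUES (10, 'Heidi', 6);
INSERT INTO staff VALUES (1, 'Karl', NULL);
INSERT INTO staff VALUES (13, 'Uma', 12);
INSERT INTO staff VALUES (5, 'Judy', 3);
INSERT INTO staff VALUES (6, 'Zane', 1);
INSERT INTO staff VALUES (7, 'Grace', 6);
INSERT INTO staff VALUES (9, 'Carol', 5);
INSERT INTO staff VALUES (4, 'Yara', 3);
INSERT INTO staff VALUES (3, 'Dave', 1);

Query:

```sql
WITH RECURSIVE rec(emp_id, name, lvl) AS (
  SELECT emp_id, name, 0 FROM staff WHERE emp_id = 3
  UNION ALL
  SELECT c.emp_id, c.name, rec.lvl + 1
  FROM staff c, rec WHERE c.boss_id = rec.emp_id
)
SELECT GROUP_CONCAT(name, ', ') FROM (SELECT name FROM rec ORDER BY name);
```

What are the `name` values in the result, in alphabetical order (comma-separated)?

Base: emp_id=3 (Dave) at lvl 0.
Iteration 1: rows with boss_id in {3} -> Yara (id 4, lvl 1), Judy (id 5, lvl 1).
Iteration 2: rows with boss_id in {4,5} -> Carol (id 9, lvl 2).
Iteration 3: no rows with boss_id in {9}; recursion stops.

Carol, Dave, Judy, Yara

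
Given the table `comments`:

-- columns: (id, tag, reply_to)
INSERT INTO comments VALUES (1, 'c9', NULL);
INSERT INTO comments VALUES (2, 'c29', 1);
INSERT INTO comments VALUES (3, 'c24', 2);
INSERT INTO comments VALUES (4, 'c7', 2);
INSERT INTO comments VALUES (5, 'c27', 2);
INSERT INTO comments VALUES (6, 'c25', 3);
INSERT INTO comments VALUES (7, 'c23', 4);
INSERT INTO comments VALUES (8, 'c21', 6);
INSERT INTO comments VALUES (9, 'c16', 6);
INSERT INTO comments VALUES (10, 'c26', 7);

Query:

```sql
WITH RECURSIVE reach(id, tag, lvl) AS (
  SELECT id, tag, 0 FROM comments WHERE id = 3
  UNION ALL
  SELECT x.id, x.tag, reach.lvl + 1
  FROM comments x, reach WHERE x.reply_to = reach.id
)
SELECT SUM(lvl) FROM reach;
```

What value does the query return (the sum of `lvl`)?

5

Base: id=3 (c24) at lvl 0.
Iteration 1: rows with reply_to in {3} -> c25 (id 6, lvl 1).
Iteration 2: rows with reply_to in {6} -> c21 (id 8, lvl 2), c16 (id 9, lvl 2).
Iteration 3: no rows with reply_to in {8,9}; recursion stops.
SUM(lvl) = 0 + 1 + 2 + 2 = 5.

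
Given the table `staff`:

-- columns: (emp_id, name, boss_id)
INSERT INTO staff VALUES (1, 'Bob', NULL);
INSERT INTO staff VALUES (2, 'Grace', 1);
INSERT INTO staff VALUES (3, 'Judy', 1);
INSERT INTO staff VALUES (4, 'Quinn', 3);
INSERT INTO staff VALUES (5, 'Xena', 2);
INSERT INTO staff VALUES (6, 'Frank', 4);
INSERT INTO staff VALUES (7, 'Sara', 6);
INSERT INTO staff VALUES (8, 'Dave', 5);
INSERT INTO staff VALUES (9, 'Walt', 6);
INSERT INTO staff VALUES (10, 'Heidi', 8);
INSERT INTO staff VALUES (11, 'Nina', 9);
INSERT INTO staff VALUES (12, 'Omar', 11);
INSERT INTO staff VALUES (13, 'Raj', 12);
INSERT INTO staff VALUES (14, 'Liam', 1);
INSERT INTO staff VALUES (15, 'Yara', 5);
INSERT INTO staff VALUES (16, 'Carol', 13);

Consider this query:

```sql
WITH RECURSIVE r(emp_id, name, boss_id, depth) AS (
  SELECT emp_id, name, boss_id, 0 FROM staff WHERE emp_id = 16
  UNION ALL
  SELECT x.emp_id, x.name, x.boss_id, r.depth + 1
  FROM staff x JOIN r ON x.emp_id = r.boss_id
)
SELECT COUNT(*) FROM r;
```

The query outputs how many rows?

9

Base: emp_id=16 (Carol), boss_id=13, depth 0.
Iteration 1: join on emp_id=13 -> Raj (id 13, boss_id=12, depth 1).
Iteration 2: join on emp_id=12 -> Omar (id 12, boss_id=11, depth 2).
Iteration 3: join on emp_id=11 -> Nina (id 11, boss_id=9, depth 3).
Iteration 4: join on emp_id=9 -> Walt (id 9, boss_id=6, depth 4).
Iteration 5: join on emp_id=6 -> Frank (id 6, boss_id=4, depth 5).
Iteration 6: join on emp_id=4 -> Quinn (id 4, boss_id=3, depth 6).
Iteration 7: join on emp_id=3 -> Judy (id 3, boss_id=1, depth 7).
Iteration 8: join on emp_id=1 -> Bob (id 1, boss_id=NULL, depth 8).
Iteration 9: boss_id is NULL; no match; recursion stops.
Total rows emitted: 9.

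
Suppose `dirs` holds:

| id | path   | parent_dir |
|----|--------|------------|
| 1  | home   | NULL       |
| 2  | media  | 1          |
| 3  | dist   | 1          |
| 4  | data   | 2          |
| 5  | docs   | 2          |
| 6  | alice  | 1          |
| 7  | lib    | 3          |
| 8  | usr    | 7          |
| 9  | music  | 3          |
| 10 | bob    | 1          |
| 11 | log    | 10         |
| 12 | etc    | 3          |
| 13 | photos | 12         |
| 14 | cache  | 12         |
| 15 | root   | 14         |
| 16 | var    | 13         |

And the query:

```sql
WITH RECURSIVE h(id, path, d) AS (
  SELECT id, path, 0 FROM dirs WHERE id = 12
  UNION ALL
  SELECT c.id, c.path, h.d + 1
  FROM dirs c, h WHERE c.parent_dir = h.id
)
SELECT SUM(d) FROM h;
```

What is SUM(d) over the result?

Base: id=12 (etc) at d 0.
Iteration 1: rows with parent_dir in {12} -> photos (id 13, d 1), cache (id 14, d 1).
Iteration 2: rows with parent_dir in {13,14} -> root (id 15, d 2), var (id 16, d 2).
Iteration 3: no rows with parent_dir in {15,16}; recursion stops.
SUM(d) = 0 + 1 + 1 + 2 + 2 = 6.

6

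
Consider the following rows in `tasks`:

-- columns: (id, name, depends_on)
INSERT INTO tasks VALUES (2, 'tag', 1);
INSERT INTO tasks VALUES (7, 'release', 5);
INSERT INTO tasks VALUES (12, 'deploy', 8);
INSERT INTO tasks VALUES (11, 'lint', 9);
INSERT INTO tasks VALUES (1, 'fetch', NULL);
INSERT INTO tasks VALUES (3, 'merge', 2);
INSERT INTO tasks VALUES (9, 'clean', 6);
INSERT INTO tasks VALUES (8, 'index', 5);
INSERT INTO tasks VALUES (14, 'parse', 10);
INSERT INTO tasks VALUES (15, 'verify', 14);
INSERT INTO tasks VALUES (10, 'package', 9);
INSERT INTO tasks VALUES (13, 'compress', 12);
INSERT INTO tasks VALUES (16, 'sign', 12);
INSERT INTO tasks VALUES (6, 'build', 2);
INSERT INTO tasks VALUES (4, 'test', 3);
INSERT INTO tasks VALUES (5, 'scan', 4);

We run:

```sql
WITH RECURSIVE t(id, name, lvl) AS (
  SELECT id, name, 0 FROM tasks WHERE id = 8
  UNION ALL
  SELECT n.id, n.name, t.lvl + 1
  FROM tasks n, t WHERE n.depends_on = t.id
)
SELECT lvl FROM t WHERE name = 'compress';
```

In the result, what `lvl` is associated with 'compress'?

Base: id=8 (index) at lvl 0.
Iteration 1: rows with depends_on in {8} -> deploy (id 12, lvl 1).
Iteration 2: rows with depends_on in {12} -> compress (id 13, lvl 2), sign (id 16, lvl 2).
Iteration 3: no rows with depends_on in {13,16}; recursion stops.

2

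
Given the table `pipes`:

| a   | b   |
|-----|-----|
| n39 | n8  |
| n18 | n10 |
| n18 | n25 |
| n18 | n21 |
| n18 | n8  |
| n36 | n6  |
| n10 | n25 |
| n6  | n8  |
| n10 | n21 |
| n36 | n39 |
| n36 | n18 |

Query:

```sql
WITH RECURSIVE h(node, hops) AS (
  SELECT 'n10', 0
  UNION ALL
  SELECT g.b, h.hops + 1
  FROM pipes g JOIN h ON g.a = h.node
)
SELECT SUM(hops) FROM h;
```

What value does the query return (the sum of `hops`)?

Base: (n10, hops=0).
Iteration 1: edges from {n10} -> (n21, hops=1), (n25, hops=1).
Iteration 2: no outgoing edges from {n21,n25}; recursion stops.
SUM(hops) = 0 + 1 + 1 = 2.

2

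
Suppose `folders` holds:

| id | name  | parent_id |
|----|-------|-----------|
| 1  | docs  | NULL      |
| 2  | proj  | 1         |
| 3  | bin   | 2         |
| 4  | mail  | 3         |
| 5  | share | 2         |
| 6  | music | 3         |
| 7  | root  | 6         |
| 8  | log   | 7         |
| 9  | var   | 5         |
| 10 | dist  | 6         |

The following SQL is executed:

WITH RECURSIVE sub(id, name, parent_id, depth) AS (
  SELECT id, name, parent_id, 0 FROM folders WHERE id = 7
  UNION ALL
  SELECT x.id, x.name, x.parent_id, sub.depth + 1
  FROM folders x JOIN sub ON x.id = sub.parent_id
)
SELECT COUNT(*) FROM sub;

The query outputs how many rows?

5

Base: id=7 (root), parent_id=6, depth 0.
Iteration 1: join on id=6 -> music (id 6, parent_id=3, depth 1).
Iteration 2: join on id=3 -> bin (id 3, parent_id=2, depth 2).
Iteration 3: join on id=2 -> proj (id 2, parent_id=1, depth 3).
Iteration 4: join on id=1 -> docs (id 1, parent_id=NULL, depth 4).
Iteration 5: parent_id is NULL; no match; recursion stops.
Total rows emitted: 5.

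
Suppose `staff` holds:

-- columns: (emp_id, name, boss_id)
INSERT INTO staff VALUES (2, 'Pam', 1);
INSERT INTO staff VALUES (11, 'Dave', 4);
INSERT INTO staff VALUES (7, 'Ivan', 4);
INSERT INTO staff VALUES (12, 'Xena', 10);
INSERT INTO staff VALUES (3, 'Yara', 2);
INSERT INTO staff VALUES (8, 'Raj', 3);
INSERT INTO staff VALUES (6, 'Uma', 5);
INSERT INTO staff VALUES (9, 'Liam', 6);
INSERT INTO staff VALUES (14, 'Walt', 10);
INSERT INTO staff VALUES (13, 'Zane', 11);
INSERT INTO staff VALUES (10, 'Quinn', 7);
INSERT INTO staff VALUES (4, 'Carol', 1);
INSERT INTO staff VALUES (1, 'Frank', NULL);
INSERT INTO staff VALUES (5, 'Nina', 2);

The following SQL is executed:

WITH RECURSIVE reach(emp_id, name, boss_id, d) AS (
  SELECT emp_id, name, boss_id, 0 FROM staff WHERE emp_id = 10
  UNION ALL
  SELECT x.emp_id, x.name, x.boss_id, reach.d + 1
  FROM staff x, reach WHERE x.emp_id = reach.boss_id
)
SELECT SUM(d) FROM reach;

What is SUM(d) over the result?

Base: emp_id=10 (Quinn), boss_id=7, d 0.
Iteration 1: join on emp_id=7 -> Ivan (id 7, boss_id=4, d 1).
Iteration 2: join on emp_id=4 -> Carol (id 4, boss_id=1, d 2).
Iteration 3: join on emp_id=1 -> Frank (id 1, boss_id=NULL, d 3).
Iteration 4: boss_id is NULL; no match; recursion stops.
SUM(d) = 0 + 1 + 2 + 3 = 6.

6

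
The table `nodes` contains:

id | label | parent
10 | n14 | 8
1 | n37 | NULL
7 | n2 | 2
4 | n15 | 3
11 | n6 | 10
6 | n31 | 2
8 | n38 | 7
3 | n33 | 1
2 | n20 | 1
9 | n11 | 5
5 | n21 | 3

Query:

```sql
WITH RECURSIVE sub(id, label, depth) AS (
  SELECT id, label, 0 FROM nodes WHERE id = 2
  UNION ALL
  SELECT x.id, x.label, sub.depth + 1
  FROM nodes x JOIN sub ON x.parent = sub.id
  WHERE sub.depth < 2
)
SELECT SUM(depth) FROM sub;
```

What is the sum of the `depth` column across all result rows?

4

Base: id=2 (n20) at depth 0.
Iteration 1: rows with parent in {2} -> n31 (id 6, depth 1), n2 (id 7, depth 1).
Iteration 2: rows with parent in {6,7} -> n38 (id 8, depth 2).
Iteration 3: depth < 2 fails for all current rows; recursion stops.
SUM(depth) = 0 + 1 + 1 + 2 = 4.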